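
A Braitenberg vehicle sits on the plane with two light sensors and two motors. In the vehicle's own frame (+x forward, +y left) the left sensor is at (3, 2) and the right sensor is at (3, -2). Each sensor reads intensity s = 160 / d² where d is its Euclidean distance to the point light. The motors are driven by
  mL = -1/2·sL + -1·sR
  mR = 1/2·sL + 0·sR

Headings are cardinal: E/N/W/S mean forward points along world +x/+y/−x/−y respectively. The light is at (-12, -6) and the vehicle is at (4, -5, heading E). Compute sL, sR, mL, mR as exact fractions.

left sensor world pos  = (7, -3); dL² = 370
right sensor world pos = (7, -7); dR² = 362
sL = 160/370 = 16/37
sR = 160/362 = 80/181
mL = -1/2·sL + -1·sR = -4408/6697
mR = 1/2·sL + 0·sR = 8/37

16/37 80/181 -4408/6697 8/37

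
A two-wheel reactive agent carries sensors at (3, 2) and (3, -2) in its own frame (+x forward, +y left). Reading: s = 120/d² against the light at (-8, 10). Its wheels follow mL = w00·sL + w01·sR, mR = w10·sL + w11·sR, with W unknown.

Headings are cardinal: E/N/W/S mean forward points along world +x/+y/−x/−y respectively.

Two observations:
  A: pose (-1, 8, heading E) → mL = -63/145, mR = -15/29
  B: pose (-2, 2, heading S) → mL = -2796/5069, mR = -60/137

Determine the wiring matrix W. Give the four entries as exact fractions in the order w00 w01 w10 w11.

obs A: pose=(-1,8,E) → sL=6/5, sR=30/29, mL=-63/145, mR=-15/29
obs B: pose=(-2,2,S) → sL=24/37, sR=120/137, mL=-2796/5069, mR=-60/137
sensor matrix S = [[6/5, 30/29], [24/37, 120/137]]; det S = 55872/147001
solve [mL_A; mL_B] = S·[w00; w01] and [mR_A; mR_B] = S·[w10; w11]:
  w00 = 1/2, w01 = -1, w10 = 0, w11 = -1/2

1/2 -1 0 -1/2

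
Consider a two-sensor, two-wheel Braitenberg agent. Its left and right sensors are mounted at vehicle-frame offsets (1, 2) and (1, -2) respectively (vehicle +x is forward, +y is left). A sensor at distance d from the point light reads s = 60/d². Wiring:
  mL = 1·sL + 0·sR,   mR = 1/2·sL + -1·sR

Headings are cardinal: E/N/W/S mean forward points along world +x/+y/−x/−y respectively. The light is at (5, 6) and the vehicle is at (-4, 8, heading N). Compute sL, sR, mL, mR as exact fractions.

6/13 30/29 6/13 -303/377

left sensor world pos  = (-6, 9); dL² = 130
right sensor world pos = (-2, 9); dR² = 58
sL = 60/130 = 6/13
sR = 60/58 = 30/29
mL = 1·sL + 0·sR = 6/13
mR = 1/2·sL + -1·sR = -303/377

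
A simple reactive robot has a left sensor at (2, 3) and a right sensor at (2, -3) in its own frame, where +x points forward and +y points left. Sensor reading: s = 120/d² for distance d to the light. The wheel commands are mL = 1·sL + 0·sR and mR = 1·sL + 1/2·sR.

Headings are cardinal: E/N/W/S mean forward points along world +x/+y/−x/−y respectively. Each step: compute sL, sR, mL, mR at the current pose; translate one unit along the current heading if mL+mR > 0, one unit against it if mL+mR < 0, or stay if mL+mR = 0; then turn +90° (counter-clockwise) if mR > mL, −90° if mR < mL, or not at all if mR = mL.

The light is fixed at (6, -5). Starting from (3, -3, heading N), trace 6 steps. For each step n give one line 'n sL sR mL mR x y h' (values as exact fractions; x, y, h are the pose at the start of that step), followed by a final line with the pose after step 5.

n=0: pose=(3,-3,N); sL=30/13, sR=15/2; mL=30/13, mR=315/52; mL+mR=435/52 → advance +1; mR−mL=15/4 → turn +1·90°
n=1: pose=(3,-2,W); sL=24/5, sR=120/61; mL=24/5, mR=1764/305; mL+mR=3228/305 → advance +1; mR−mL=60/61 → turn +1·90°
n=2: pose=(2,-2,S); sL=60, sR=12/5; mL=60, mR=306/5; mL+mR=606/5 → advance +1; mR−mL=6/5 → turn +1·90°
n=3: pose=(2,-3,E); sL=120/29, sR=24; mL=120/29, mR=468/29; mL+mR=588/29 → advance +1; mR−mL=12 → turn +1·90°
n=4: pose=(3,-3,N); sL=30/13, sR=15/2; mL=30/13, mR=315/52; mL+mR=435/52 → advance +1; mR−mL=15/4 → turn +1·90°
n=5: pose=(3,-2,W); sL=24/5, sR=120/61; mL=24/5, mR=1764/305; mL+mR=3228/305 → advance +1; mR−mL=60/61 → turn +1·90°

0 30/13 15/2 30/13 315/52 3 -3 N
1 24/5 120/61 24/5 1764/305 3 -2 W
2 60 12/5 60 306/5 2 -2 S
3 120/29 24 120/29 468/29 2 -3 E
4 30/13 15/2 30/13 315/52 3 -3 N
5 24/5 120/61 24/5 1764/305 3 -2 W
final 2 -2 S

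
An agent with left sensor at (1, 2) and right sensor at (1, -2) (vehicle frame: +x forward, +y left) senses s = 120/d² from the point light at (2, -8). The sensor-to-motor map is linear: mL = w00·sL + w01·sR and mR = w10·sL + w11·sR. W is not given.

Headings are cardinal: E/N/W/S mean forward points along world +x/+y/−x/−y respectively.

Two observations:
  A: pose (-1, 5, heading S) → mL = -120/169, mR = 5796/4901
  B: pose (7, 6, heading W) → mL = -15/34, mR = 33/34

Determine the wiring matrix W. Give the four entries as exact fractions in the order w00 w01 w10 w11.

obs A: pose=(-1,5,S) → sL=24/29, sR=120/169, mL=-120/169, mR=5796/4901
obs B: pose=(7,6,W) → sL=3/4, sR=15/34, mL=-15/34, mR=33/34
sensor matrix S = [[24/29, 120/169], [3/4, 15/34]]; det S = -13950/83317
solve [mL_A; mL_B] = S·[w00; w01] and [mR_A; mR_B] = S·[w10; w11]:
  w00 = 0, w01 = -1, w10 = 1, w11 = 1/2

0 -1 1 1/2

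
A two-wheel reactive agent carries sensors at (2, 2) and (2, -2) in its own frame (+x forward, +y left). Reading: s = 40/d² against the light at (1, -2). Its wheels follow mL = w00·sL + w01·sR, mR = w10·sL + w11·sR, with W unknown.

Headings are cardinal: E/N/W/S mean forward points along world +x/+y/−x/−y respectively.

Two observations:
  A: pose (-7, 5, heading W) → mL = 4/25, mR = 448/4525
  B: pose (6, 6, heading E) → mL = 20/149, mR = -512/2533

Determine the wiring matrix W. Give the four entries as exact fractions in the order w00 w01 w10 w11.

1/2 0 1 -1

obs A: pose=(-7,5,W) → sL=8/25, sR=40/181, mL=4/25, mR=448/4525
obs B: pose=(6,6,E) → sL=40/149, sR=8/17, mL=20/149, mR=-512/2533
sensor matrix S = [[8/25, 40/181], [40/149, 8/17]]; det S = 1046016/11461825
solve [mL_A; mL_B] = S·[w00; w01] and [mR_A; mR_B] = S·[w10; w11]:
  w00 = 1/2, w01 = 0, w10 = 1, w11 = -1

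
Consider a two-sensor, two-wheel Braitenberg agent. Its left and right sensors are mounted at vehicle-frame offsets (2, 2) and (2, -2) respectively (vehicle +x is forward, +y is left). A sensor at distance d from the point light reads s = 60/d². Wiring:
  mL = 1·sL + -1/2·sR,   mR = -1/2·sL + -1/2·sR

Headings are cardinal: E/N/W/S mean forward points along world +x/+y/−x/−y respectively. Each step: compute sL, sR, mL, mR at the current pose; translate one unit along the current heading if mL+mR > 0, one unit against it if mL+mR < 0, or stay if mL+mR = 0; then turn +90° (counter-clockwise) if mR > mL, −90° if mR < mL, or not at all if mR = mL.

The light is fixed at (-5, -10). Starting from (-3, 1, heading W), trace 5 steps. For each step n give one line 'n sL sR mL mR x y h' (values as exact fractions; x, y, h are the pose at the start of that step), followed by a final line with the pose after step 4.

0 20/27 60/169 2570/4563 -2500/4563 -3 1 W
1 6/17 30/89 279/1513 -522/1513 -4 1 N
2 20/51 60/73 -70/3723 -2260/3723 -4 0 E
3 15/17 15/17 15/34 -15/17 -5 0 S
4 12/17 60/173 1566/2941 -1548/2941 -5 1 W
final -6 1 N

n=0: pose=(-3,1,W); sL=20/27, sR=60/169; mL=2570/4563, mR=-2500/4563; mL+mR=70/4563 → advance +1; mR−mL=-10/9 → turn -1·90°
n=1: pose=(-4,1,N); sL=6/17, sR=30/89; mL=279/1513, mR=-522/1513; mL+mR=-243/1513 → advance -1; mR−mL=-9/17 → turn -1·90°
n=2: pose=(-4,0,E); sL=20/51, sR=60/73; mL=-70/3723, mR=-2260/3723; mL+mR=-2330/3723 → advance -1; mR−mL=-10/17 → turn -1·90°
n=3: pose=(-5,0,S); sL=15/17, sR=15/17; mL=15/34, mR=-15/17; mL+mR=-15/34 → advance -1; mR−mL=-45/34 → turn -1·90°
n=4: pose=(-5,1,W); sL=12/17, sR=60/173; mL=1566/2941, mR=-1548/2941; mL+mR=18/2941 → advance +1; mR−mL=-18/17 → turn -1·90°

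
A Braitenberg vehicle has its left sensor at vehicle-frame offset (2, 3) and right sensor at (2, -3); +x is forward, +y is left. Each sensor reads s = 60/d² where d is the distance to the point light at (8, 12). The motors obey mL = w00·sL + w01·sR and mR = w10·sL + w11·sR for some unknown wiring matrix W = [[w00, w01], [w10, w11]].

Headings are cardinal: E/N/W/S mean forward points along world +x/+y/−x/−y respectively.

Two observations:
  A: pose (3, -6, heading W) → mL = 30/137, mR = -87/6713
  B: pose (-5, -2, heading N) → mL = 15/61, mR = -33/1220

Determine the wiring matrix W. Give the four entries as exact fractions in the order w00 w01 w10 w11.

obs A: pose=(3,-6,W) → sL=6/49, sR=30/137, mL=30/137, mR=-87/6713
obs B: pose=(-5,-2,N) → sL=3/20, sR=15/61, mL=15/61, mR=-33/1220
sensor matrix S = [[6/49, 30/137], [3/20, 15/61]]; det S = -2241/818986
solve [mL_A; mL_B] = S·[w00; w01] and [mR_A; mR_B] = S·[w10; w11]:
  w00 = 0, w01 = 1, w10 = -1, w11 = 1/2

0 1 -1 1/2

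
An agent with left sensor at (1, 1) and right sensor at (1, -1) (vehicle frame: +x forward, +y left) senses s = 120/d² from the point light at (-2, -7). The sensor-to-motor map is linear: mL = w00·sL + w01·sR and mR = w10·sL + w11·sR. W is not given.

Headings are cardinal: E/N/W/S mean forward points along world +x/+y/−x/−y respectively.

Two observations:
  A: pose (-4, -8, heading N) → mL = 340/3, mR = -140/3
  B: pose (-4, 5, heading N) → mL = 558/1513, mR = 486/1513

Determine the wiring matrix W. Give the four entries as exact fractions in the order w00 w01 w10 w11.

-1/2 1 1 -1/2

obs A: pose=(-4,-8,N) → sL=40/3, sR=120, mL=340/3, mR=-140/3
obs B: pose=(-4,5,N) → sL=60/89, sR=12/17, mL=558/1513, mR=486/1513
sensor matrix S = [[40/3, 120], [60/89, 12/17]]; det S = -108160/1513
solve [mL_A; mL_B] = S·[w00; w01] and [mR_A; mR_B] = S·[w10; w11]:
  w00 = -1/2, w01 = 1, w10 = 1, w11 = -1/2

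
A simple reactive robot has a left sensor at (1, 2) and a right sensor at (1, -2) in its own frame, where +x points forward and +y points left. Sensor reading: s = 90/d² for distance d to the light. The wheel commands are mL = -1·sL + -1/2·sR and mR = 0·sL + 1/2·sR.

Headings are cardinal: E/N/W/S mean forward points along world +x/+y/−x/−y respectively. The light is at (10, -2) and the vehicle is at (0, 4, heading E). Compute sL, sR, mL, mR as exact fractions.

left sensor world pos  = (1, 6); dL² = 145
right sensor world pos = (1, 2); dR² = 97
sL = 90/145 = 18/29
sR = 90/97 = 90/97
mL = -1·sL + -1/2·sR = -3051/2813
mR = 0·sL + 1/2·sR = 45/97

18/29 90/97 -3051/2813 45/97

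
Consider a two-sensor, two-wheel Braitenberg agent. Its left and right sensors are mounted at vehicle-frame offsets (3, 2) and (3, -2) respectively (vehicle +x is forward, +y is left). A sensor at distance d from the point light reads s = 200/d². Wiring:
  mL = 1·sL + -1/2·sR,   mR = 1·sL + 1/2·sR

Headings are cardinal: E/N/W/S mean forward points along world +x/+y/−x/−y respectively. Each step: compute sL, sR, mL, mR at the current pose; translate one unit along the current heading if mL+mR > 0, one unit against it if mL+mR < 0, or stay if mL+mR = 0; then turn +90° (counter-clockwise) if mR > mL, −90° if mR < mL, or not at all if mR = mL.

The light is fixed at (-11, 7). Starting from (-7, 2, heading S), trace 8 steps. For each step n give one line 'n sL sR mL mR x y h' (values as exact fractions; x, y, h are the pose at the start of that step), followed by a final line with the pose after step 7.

n=0: pose=(-7,2,S); sL=2, sR=50/17; mL=9/17, mR=59/17; mL+mR=4 → advance +1; mR−mL=50/17 → turn +1·90°
n=1: pose=(-7,1,E); sL=40/13, sR=200/113; mL=3220/1469, mR=5820/1469; mL+mR=80/13 → advance +1; mR−mL=200/113 → turn +1·90°
n=2: pose=(-6,1,N); sL=100/9, sR=100/29; mL=2450/261, mR=3350/261; mL+mR=200/9 → advance +1; mR−mL=100/29 → turn +1·90°
n=3: pose=(-6,2,W); sL=200/53, sR=200/13; mL=-2700/689, mR=7900/689; mL+mR=400/53 → advance +1; mR−mL=200/13 → turn +1·90°
n=4: pose=(-7,2,S); sL=2, sR=50/17; mL=9/17, mR=59/17; mL+mR=4 → advance +1; mR−mL=50/17 → turn +1·90°
n=5: pose=(-7,1,E); sL=40/13, sR=200/113; mL=3220/1469, mR=5820/1469; mL+mR=80/13 → advance +1; mR−mL=200/113 → turn +1·90°
n=6: pose=(-6,1,N); sL=100/9, sR=100/29; mL=2450/261, mR=3350/261; mL+mR=200/9 → advance +1; mR−mL=100/29 → turn +1·90°
n=7: pose=(-6,2,W); sL=200/53, sR=200/13; mL=-2700/689, mR=7900/689; mL+mR=400/53 → advance +1; mR−mL=200/13 → turn +1·90°

0 2 50/17 9/17 59/17 -7 2 S
1 40/13 200/113 3220/1469 5820/1469 -7 1 E
2 100/9 100/29 2450/261 3350/261 -6 1 N
3 200/53 200/13 -2700/689 7900/689 -6 2 W
4 2 50/17 9/17 59/17 -7 2 S
5 40/13 200/113 3220/1469 5820/1469 -7 1 E
6 100/9 100/29 2450/261 3350/261 -6 1 N
7 200/53 200/13 -2700/689 7900/689 -6 2 W
final -7 2 S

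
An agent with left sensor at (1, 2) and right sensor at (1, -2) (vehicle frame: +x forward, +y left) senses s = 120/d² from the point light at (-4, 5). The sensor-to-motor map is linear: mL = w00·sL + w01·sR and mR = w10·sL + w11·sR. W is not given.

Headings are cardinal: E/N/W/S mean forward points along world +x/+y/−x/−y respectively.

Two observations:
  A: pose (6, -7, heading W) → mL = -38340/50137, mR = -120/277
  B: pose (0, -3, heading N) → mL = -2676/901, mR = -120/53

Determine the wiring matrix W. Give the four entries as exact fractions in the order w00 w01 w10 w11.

obs A: pose=(6,-7,W) → sL=120/277, sR=120/181, mL=-38340/50137, mR=-120/277
obs B: pose=(0,-3,N) → sL=120/53, sR=24/17, mL=-2676/901, mR=-120/53
sensor matrix S = [[120/277, 120/181], [120/53, 24/17]]; det S = -40181760/45173437
solve [mL_A; mL_B] = S·[w00; w01] and [mR_A; mR_B] = S·[w10; w11]:
  w00 = -1, w01 = -1/2, w10 = -1, w11 = 0

-1 -1/2 -1 0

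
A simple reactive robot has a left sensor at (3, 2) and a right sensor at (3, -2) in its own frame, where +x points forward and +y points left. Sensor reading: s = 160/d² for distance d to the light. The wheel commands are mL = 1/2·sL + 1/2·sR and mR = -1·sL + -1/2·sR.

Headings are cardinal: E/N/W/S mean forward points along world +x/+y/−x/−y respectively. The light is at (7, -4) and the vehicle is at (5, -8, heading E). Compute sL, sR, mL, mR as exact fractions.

left sensor world pos  = (8, -6); dL² = 5
right sensor world pos = (8, -10); dR² = 37
sL = 160/5 = 32
sR = 160/37 = 160/37
mL = 1/2·sL + 1/2·sR = 672/37
mR = -1·sL + -1/2·sR = -1264/37

32 160/37 672/37 -1264/37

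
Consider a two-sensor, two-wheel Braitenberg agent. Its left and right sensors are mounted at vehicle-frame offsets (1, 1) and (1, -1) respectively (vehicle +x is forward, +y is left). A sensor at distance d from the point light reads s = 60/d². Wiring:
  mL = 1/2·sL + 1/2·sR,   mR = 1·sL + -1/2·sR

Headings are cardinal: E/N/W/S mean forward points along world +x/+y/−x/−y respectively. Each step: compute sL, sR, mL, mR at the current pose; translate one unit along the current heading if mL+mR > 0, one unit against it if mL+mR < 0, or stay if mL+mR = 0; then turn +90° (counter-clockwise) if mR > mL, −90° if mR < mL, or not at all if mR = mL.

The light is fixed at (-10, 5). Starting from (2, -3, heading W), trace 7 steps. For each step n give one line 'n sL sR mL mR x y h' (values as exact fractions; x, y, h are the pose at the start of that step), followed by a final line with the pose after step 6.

0 30/101 6/17 558/1717 207/1717 2 -3 W
1 60/149 60/193 10260/28757 7110/28757 1 -3 N
2 1/3 15/52 97/312 59/312 1 -2 E
3 60/233 12/37 2508/8621 822/8621 2 -2 S
4 30/101 6/17 558/1717 207/1717 2 -3 W
5 60/149 60/193 10260/28757 7110/28757 1 -3 N
6 1/3 15/52 97/312 59/312 1 -2 E
final 2 -2 S

n=0: pose=(2,-3,W); sL=30/101, sR=6/17; mL=558/1717, mR=207/1717; mL+mR=45/101 → advance +1; mR−mL=-351/1717 → turn -1·90°
n=1: pose=(1,-3,N); sL=60/149, sR=60/193; mL=10260/28757, mR=7110/28757; mL+mR=90/149 → advance +1; mR−mL=-3150/28757 → turn -1·90°
n=2: pose=(1,-2,E); sL=1/3, sR=15/52; mL=97/312, mR=59/312; mL+mR=1/2 → advance +1; mR−mL=-19/156 → turn -1·90°
n=3: pose=(2,-2,S); sL=60/233, sR=12/37; mL=2508/8621, mR=822/8621; mL+mR=90/233 → advance +1; mR−mL=-1686/8621 → turn -1·90°
n=4: pose=(2,-3,W); sL=30/101, sR=6/17; mL=558/1717, mR=207/1717; mL+mR=45/101 → advance +1; mR−mL=-351/1717 → turn -1·90°
n=5: pose=(1,-3,N); sL=60/149, sR=60/193; mL=10260/28757, mR=7110/28757; mL+mR=90/149 → advance +1; mR−mL=-3150/28757 → turn -1·90°
n=6: pose=(1,-2,E); sL=1/3, sR=15/52; mL=97/312, mR=59/312; mL+mR=1/2 → advance +1; mR−mL=-19/156 → turn -1·90°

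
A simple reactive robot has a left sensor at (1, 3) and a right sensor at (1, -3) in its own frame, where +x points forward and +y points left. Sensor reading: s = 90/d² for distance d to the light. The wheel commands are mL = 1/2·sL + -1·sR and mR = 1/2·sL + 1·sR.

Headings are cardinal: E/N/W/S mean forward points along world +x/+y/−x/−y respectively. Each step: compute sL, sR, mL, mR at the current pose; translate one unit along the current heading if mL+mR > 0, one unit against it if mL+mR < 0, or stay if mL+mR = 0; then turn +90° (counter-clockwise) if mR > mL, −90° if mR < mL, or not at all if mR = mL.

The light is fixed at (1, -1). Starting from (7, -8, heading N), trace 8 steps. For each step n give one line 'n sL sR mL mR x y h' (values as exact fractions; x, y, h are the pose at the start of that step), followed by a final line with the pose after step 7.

n=0: pose=(7,-8,N); sL=2, sR=10/13; mL=3/13, mR=23/13; mL+mR=2 → advance +1; mR−mL=20/13 → turn +1·90°
n=1: pose=(7,-7,W); sL=45/53, sR=45/17; mL=-4005/1802, mR=5535/1802; mL+mR=45/53 → advance +1; mR−mL=90/17 → turn +1·90°
n=2: pose=(6,-7,S); sL=90/113, sR=90/53; mL=-7785/5989, mR=12555/5989; mL+mR=90/113 → advance +1; mR−mL=180/53 → turn +1·90°
n=3: pose=(6,-8,E); sL=45/26, sR=45/68; mL=45/221, mR=675/442; mL+mR=45/26 → advance +1; mR−mL=45/34 → turn +1·90°
n=4: pose=(7,-8,N); sL=2, sR=10/13; mL=3/13, mR=23/13; mL+mR=2 → advance +1; mR−mL=20/13 → turn +1·90°
n=5: pose=(7,-7,W); sL=45/53, sR=45/17; mL=-4005/1802, mR=5535/1802; mL+mR=45/53 → advance +1; mR−mL=90/17 → turn +1·90°
n=6: pose=(6,-7,S); sL=90/113, sR=90/53; mL=-7785/5989, mR=12555/5989; mL+mR=90/113 → advance +1; mR−mL=180/53 → turn +1·90°
n=7: pose=(6,-8,E); sL=45/26, sR=45/68; mL=45/221, mR=675/442; mL+mR=45/26 → advance +1; mR−mL=45/34 → turn +1·90°

0 2 10/13 3/13 23/13 7 -8 N
1 45/53 45/17 -4005/1802 5535/1802 7 -7 W
2 90/113 90/53 -7785/5989 12555/5989 6 -7 S
3 45/26 45/68 45/221 675/442 6 -8 E
4 2 10/13 3/13 23/13 7 -8 N
5 45/53 45/17 -4005/1802 5535/1802 7 -7 W
6 90/113 90/53 -7785/5989 12555/5989 6 -7 S
7 45/26 45/68 45/221 675/442 6 -8 E
final 7 -8 N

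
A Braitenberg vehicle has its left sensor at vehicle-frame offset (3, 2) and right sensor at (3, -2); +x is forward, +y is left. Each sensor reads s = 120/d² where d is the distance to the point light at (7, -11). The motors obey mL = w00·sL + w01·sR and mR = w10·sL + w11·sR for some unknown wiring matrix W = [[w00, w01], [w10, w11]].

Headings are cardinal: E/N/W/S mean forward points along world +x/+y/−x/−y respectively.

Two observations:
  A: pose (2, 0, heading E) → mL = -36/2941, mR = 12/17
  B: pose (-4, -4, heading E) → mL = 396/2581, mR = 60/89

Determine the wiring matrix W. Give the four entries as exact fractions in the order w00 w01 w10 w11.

1 -1/2 0 1/2

obs A: pose=(2,0,E) → sL=120/173, sR=24/17, mL=-36/2941, mR=12/17
obs B: pose=(-4,-4,E) → sL=24/29, sR=120/89, mL=396/2581, mR=60/89
sensor matrix S = [[120/173, 24/17], [24/29, 120/89]]; det S = -1769472/7590721
solve [mL_A; mL_B] = S·[w00; w01] and [mR_A; mR_B] = S·[w10; w11]:
  w00 = 1, w01 = -1/2, w10 = 0, w11 = 1/2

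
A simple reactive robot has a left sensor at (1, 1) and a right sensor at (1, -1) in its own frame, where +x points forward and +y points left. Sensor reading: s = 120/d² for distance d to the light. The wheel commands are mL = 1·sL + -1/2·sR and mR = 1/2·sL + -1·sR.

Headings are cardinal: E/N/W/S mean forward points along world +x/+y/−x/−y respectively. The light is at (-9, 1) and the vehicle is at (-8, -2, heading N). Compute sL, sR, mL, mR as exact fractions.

30 15 45/2 0

left sensor world pos  = (-9, -1); dL² = 4
right sensor world pos = (-7, -1); dR² = 8
sL = 120/4 = 30
sR = 120/8 = 15
mL = 1·sL + -1/2·sR = 45/2
mR = 1/2·sL + -1·sR = 0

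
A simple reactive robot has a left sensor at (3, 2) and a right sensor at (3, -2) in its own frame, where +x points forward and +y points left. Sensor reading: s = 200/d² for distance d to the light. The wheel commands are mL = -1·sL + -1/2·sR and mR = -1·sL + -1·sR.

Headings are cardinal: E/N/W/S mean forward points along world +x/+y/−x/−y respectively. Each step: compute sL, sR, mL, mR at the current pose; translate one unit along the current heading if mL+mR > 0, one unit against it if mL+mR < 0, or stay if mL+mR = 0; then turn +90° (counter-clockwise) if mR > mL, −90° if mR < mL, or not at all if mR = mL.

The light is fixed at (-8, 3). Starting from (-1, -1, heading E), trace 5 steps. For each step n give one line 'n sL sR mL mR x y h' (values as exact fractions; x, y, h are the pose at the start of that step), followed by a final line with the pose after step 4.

n=0: pose=(-1,-1,E); sL=25/13, sR=25/17; mL=-1175/442, mR=-750/221; mL+mR=-2675/442 → advance -1; mR−mL=-25/34 → turn -1·90°
n=1: pose=(-2,-1,S); sL=200/113, sR=40/13; mL=-4860/1469, mR=-7120/1469; mL+mR=-11980/1469 → advance -1; mR−mL=-20/13 → turn -1·90°
n=2: pose=(-2,0,W); sL=100/17, sR=20; mL=-270/17, mR=-440/17; mL+mR=-710/17 → advance -1; mR−mL=-10 → turn -1·90°
n=3: pose=(-1,0,N); sL=8, sR=200/81; mL=-748/81, mR=-848/81; mL+mR=-532/27 → advance -1; mR−mL=-100/81 → turn -1·90°
n=4: pose=(-1,-1,E); sL=25/13, sR=25/17; mL=-1175/442, mR=-750/221; mL+mR=-2675/442 → advance -1; mR−mL=-25/34 → turn -1·90°

0 25/13 25/17 -1175/442 -750/221 -1 -1 E
1 200/113 40/13 -4860/1469 -7120/1469 -2 -1 S
2 100/17 20 -270/17 -440/17 -2 0 W
3 8 200/81 -748/81 -848/81 -1 0 N
4 25/13 25/17 -1175/442 -750/221 -1 -1 E
final -2 -1 S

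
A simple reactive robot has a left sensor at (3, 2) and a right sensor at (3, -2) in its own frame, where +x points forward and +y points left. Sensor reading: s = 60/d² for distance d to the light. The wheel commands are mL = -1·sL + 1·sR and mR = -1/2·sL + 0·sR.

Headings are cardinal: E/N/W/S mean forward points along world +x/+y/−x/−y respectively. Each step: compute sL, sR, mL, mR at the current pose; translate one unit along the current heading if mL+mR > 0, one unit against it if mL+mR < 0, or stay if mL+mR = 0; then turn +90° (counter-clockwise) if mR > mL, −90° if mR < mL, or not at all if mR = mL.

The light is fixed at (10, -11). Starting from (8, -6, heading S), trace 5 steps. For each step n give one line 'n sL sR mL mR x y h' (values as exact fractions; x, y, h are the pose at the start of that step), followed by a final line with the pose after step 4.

n=0: pose=(8,-6,S); sL=15, sR=3; mL=-12, mR=-15/2; mL+mR=-39/2 → advance -1; mR−mL=9/2 → turn +1·90°
n=1: pose=(8,-5,E); sL=12/13, sR=60/17; mL=576/221, mR=-6/13; mL+mR=474/221 → advance +1; mR−mL=-678/221 → turn -1·90°
n=2: pose=(9,-5,S); sL=6, sR=10/3; mL=-8/3, mR=-3; mL+mR=-17/3 → advance -1; mR−mL=-1/3 → turn -1·90°
n=3: pose=(9,-4,W); sL=60/41, sR=60/97; mL=-3360/3977, mR=-30/41; mL+mR=-6270/3977 → advance -1; mR−mL=450/3977 → turn +1·90°
n=4: pose=(10,-4,S); sL=3, sR=3; mL=0, mR=-3/2; mL+mR=-3/2 → advance -1; mR−mL=-3/2 → turn -1·90°

0 15 3 -12 -15/2 8 -6 S
1 12/13 60/17 576/221 -6/13 8 -5 E
2 6 10/3 -8/3 -3 9 -5 S
3 60/41 60/97 -3360/3977 -30/41 9 -4 W
4 3 3 0 -3/2 10 -4 S
final 10 -3 W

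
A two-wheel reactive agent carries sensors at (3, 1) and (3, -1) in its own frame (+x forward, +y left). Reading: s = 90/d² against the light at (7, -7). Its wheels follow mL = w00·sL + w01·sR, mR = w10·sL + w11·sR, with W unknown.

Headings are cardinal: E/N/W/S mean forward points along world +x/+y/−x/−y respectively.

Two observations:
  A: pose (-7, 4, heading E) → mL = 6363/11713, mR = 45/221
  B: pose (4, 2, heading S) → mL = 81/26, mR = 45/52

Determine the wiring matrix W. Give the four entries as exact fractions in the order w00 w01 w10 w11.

obs A: pose=(-7,4,E) → sL=18/53, sR=90/221, mL=6363/11713, mR=45/221
obs B: pose=(4,2,S) → sL=9/4, sR=45/26, mL=81/26, mR=45/52
sensor matrix S = [[18/53, 90/221], [9/4, 45/26]]; det S = -7695/23426
solve [mL_A; mL_B] = S·[w00; w01] and [mR_A; mR_B] = S·[w10; w11]:
  w00 = 1, w01 = 1/2, w10 = 0, w11 = 1/2

1 1/2 0 1/2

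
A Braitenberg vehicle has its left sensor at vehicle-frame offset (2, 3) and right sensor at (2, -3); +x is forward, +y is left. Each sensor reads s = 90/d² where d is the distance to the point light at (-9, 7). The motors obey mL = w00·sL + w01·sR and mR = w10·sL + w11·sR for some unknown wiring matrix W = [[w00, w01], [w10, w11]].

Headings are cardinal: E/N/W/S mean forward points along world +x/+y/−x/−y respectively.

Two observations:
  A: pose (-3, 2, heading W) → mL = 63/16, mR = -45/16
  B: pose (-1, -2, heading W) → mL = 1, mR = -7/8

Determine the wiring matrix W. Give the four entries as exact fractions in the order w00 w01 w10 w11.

-1/2 1 -1/2 -1/2

obs A: pose=(-3,2,W) → sL=9/8, sR=9/2, mL=63/16, mR=-45/16
obs B: pose=(-1,-2,W) → sL=1/2, sR=5/4, mL=1, mR=-7/8
sensor matrix S = [[9/8, 9/2], [1/2, 5/4]]; det S = -27/32
solve [mL_A; mL_B] = S·[w00; w01] and [mR_A; mR_B] = S·[w10; w11]:
  w00 = -1/2, w01 = 1, w10 = -1/2, w11 = -1/2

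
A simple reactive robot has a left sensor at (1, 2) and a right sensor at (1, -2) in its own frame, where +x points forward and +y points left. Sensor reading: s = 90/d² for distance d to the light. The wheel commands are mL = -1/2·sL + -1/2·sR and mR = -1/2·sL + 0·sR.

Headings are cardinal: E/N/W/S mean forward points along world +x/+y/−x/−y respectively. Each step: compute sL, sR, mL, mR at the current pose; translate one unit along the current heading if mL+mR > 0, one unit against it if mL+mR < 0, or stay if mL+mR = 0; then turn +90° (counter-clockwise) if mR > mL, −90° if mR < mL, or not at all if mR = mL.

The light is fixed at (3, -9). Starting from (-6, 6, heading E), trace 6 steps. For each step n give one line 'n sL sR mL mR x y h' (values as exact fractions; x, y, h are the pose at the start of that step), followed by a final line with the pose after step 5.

0 90/353 90/233 -26370/82249 -45/353 -6 6 E
1 9/40 9/32 -81/320 -9/80 -7 6 N
2 18/53 90/377 -5778/19981 -9/53 -7 5 W
3 45/109 9/29 -1143/3161 -45/218 -6 5 S
4 90/353 90/233 -26370/82249 -45/353 -6 6 E
5 9/40 9/32 -81/320 -9/80 -7 6 N
final -7 5 W

n=0: pose=(-6,6,E); sL=90/353, sR=90/233; mL=-26370/82249, mR=-45/353; mL+mR=-36855/82249 → advance -1; mR−mL=45/233 → turn +1·90°
n=1: pose=(-7,6,N); sL=9/40, sR=9/32; mL=-81/320, mR=-9/80; mL+mR=-117/320 → advance -1; mR−mL=9/64 → turn +1·90°
n=2: pose=(-7,5,W); sL=18/53, sR=90/377; mL=-5778/19981, mR=-9/53; mL+mR=-9171/19981 → advance -1; mR−mL=45/377 → turn +1·90°
n=3: pose=(-6,5,S); sL=45/109, sR=9/29; mL=-1143/3161, mR=-45/218; mL+mR=-3591/6322 → advance -1; mR−mL=9/58 → turn +1·90°
n=4: pose=(-6,6,E); sL=90/353, sR=90/233; mL=-26370/82249, mR=-45/353; mL+mR=-36855/82249 → advance -1; mR−mL=45/233 → turn +1·90°
n=5: pose=(-7,6,N); sL=9/40, sR=9/32; mL=-81/320, mR=-9/80; mL+mR=-117/320 → advance -1; mR−mL=9/64 → turn +1·90°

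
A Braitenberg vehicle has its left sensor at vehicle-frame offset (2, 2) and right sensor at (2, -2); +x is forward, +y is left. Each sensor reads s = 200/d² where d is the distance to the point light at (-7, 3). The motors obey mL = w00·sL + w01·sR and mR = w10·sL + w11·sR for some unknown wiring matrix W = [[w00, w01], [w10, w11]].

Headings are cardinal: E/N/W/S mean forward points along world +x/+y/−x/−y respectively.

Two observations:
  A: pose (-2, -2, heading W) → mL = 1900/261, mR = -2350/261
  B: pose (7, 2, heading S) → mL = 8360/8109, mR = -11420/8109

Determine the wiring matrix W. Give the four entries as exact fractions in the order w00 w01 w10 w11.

obs A: pose=(-2,-2,W) → sL=100/29, sR=100/9, mL=1900/261, mR=-2350/261
obs B: pose=(7,2,S) → sL=40/53, sR=200/153, mL=8360/8109, mR=-11420/8109
sensor matrix S = [[100/29, 100/9], [40/53, 200/153]]; det S = -304000/78387
solve [mL_A; mL_B] = S·[w00; w01] and [mR_A; mR_B] = S·[w10; w11]:
  w00 = 1/2, w01 = 1/2, w10 = -1, w11 = -1/2

1/2 1/2 -1 -1/2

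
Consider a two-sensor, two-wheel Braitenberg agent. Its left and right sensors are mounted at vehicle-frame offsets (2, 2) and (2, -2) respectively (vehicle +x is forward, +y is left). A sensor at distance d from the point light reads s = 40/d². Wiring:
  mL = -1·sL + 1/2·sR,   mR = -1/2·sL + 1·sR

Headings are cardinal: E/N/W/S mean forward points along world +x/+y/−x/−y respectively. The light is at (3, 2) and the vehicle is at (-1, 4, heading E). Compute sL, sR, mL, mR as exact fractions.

left sensor world pos  = (1, 6); dL² = 20
right sensor world pos = (1, 2); dR² = 4
sL = 40/20 = 2
sR = 40/4 = 10
mL = -1·sL + 1/2·sR = 3
mR = -1/2·sL + 1·sR = 9

2 10 3 9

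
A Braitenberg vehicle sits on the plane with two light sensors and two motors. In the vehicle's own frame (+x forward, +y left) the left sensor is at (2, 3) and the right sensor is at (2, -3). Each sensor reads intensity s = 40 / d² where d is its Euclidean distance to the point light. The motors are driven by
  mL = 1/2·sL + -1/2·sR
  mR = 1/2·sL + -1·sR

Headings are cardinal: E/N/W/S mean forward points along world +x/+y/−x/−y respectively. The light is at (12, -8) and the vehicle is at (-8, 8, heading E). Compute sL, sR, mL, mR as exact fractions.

8/137 40/493 -768/67541 -3508/67541

left sensor world pos  = (-6, 11); dL² = 685
right sensor world pos = (-6, 5); dR² = 493
sL = 40/685 = 8/137
sR = 40/493 = 40/493
mL = 1/2·sL + -1/2·sR = -768/67541
mR = 1/2·sL + -1·sR = -3508/67541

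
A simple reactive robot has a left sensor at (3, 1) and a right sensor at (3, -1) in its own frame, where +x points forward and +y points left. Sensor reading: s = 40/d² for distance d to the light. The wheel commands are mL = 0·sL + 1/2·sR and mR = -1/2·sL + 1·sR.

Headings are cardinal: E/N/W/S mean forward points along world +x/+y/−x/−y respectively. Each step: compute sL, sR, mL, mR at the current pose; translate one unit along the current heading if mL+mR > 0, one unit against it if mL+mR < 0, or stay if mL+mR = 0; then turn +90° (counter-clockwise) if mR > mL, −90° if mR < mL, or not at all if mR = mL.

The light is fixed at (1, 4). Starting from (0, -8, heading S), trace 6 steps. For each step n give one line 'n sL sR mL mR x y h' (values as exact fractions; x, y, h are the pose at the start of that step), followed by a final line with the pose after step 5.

0 8/45 40/229 20/229 884/10305 0 -8 S
1 10/53 1/4 1/8 33/212 0 -9 W
2 40/257 8/53 4/53 996/13621 -1 -9 S
3 4/25 20/97 10/97 306/2425 -1 -10 W
4 40/293 8/61 4/61 1124/17873 -2 -10 S
5 10/73 5/29 5/58 220/2117 -2 -11 W
final -3 -11 S

n=0: pose=(0,-8,S); sL=8/45, sR=40/229; mL=20/229, mR=884/10305; mL+mR=1784/10305 → advance +1; mR−mL=-16/10305 → turn -1·90°
n=1: pose=(0,-9,W); sL=10/53, sR=1/4; mL=1/8, mR=33/212; mL+mR=119/424 → advance +1; mR−mL=13/424 → turn +1·90°
n=2: pose=(-1,-9,S); sL=40/257, sR=8/53; mL=4/53, mR=996/13621; mL+mR=2024/13621 → advance +1; mR−mL=-32/13621 → turn -1·90°
n=3: pose=(-1,-10,W); sL=4/25, sR=20/97; mL=10/97, mR=306/2425; mL+mR=556/2425 → advance +1; mR−mL=56/2425 → turn +1·90°
n=4: pose=(-2,-10,S); sL=40/293, sR=8/61; mL=4/61, mR=1124/17873; mL+mR=2296/17873 → advance +1; mR−mL=-48/17873 → turn -1·90°
n=5: pose=(-2,-11,W); sL=10/73, sR=5/29; mL=5/58, mR=220/2117; mL+mR=805/4234 → advance +1; mR−mL=75/4234 → turn +1·90°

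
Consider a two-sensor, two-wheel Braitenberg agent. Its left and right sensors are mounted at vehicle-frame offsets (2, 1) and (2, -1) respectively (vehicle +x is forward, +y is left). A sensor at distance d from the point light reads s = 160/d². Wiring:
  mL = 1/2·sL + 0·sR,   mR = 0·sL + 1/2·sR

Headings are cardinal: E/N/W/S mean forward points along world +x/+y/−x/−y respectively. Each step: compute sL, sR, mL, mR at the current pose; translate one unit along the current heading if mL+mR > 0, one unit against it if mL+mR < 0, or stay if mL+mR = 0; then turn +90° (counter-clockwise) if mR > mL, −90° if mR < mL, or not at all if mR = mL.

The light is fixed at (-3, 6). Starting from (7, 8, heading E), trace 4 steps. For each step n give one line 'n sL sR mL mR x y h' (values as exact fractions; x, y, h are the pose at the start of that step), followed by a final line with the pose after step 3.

0 160/153 32/29 80/153 16/29 7 8 E
1 40/29 1 20/29 1/2 8 8 N
2 32/37 160/173 16/37 80/173 8 9 E
3 80/73 80/97 40/73 40/97 9 9 N
final 9 10 E

n=0: pose=(7,8,E); sL=160/153, sR=32/29; mL=80/153, mR=16/29; mL+mR=4768/4437 → advance +1; mR−mL=128/4437 → turn +1·90°
n=1: pose=(8,8,N); sL=40/29, sR=1; mL=20/29, mR=1/2; mL+mR=69/58 → advance +1; mR−mL=-11/58 → turn -1·90°
n=2: pose=(8,9,E); sL=32/37, sR=160/173; mL=16/37, mR=80/173; mL+mR=5728/6401 → advance +1; mR−mL=192/6401 → turn +1·90°
n=3: pose=(9,9,N); sL=80/73, sR=80/97; mL=40/73, mR=40/97; mL+mR=6800/7081 → advance +1; mR−mL=-960/7081 → turn -1·90°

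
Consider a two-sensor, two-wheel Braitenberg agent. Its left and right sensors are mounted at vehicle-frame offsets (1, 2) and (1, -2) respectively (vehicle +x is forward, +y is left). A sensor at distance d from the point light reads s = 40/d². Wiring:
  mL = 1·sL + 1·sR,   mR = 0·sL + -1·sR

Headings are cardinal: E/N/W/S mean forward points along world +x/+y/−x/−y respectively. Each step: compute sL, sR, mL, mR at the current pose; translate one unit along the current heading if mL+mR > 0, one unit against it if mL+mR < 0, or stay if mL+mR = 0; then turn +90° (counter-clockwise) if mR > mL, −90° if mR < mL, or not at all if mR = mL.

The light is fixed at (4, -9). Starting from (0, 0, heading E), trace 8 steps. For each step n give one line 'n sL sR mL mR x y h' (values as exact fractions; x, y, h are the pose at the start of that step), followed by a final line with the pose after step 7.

0 4/13 20/29 376/377 -20/29 0 0 E
1 8/13 40/89 1232/1157 -40/89 1 0 S
2 10/13 10/29 420/377 -10/29 1 -1 W
3 40/117 8/17 1616/1989 -8/17 0 -1 N
4 4/13 20/29 376/377 -20/29 0 0 E
5 8/13 40/89 1232/1157 -40/89 1 0 S
6 10/13 10/29 420/377 -10/29 1 -1 W
7 40/117 8/17 1616/1989 -8/17 0 -1 N
final 0 0 E

n=0: pose=(0,0,E); sL=4/13, sR=20/29; mL=376/377, mR=-20/29; mL+mR=4/13 → advance +1; mR−mL=-636/377 → turn -1·90°
n=1: pose=(1,0,S); sL=8/13, sR=40/89; mL=1232/1157, mR=-40/89; mL+mR=8/13 → advance +1; mR−mL=-1752/1157 → turn -1·90°
n=2: pose=(1,-1,W); sL=10/13, sR=10/29; mL=420/377, mR=-10/29; mL+mR=10/13 → advance +1; mR−mL=-550/377 → turn -1·90°
n=3: pose=(0,-1,N); sL=40/117, sR=8/17; mL=1616/1989, mR=-8/17; mL+mR=40/117 → advance +1; mR−mL=-2552/1989 → turn -1·90°
n=4: pose=(0,0,E); sL=4/13, sR=20/29; mL=376/377, mR=-20/29; mL+mR=4/13 → advance +1; mR−mL=-636/377 → turn -1·90°
n=5: pose=(1,0,S); sL=8/13, sR=40/89; mL=1232/1157, mR=-40/89; mL+mR=8/13 → advance +1; mR−mL=-1752/1157 → turn -1·90°
n=6: pose=(1,-1,W); sL=10/13, sR=10/29; mL=420/377, mR=-10/29; mL+mR=10/13 → advance +1; mR−mL=-550/377 → turn -1·90°
n=7: pose=(0,-1,N); sL=40/117, sR=8/17; mL=1616/1989, mR=-8/17; mL+mR=40/117 → advance +1; mR−mL=-2552/1989 → turn -1·90°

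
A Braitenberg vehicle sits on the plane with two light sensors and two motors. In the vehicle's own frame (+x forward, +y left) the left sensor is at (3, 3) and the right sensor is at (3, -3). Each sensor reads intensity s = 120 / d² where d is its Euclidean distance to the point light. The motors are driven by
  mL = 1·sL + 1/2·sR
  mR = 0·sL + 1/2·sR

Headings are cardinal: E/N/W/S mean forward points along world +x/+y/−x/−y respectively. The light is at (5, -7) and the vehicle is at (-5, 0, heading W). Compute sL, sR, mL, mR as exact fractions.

24/37 120/269 8676/9953 60/269

left sensor world pos  = (-8, -3); dL² = 185
right sensor world pos = (-8, 3); dR² = 269
sL = 120/185 = 24/37
sR = 120/269 = 120/269
mL = 1·sL + 1/2·sR = 8676/9953
mR = 0·sL + 1/2·sR = 60/269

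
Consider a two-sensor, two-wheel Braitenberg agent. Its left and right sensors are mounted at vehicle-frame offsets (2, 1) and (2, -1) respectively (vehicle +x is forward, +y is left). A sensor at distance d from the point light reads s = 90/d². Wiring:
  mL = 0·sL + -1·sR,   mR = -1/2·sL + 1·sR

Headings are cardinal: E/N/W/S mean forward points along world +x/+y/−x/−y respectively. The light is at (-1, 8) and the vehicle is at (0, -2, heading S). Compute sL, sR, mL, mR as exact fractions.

45/74 5/8 -5/8 95/296

left sensor world pos  = (1, -4); dL² = 148
right sensor world pos = (-1, -4); dR² = 144
sL = 90/148 = 45/74
sR = 90/144 = 5/8
mL = 0·sL + -1·sR = -5/8
mR = -1/2·sL + 1·sR = 95/296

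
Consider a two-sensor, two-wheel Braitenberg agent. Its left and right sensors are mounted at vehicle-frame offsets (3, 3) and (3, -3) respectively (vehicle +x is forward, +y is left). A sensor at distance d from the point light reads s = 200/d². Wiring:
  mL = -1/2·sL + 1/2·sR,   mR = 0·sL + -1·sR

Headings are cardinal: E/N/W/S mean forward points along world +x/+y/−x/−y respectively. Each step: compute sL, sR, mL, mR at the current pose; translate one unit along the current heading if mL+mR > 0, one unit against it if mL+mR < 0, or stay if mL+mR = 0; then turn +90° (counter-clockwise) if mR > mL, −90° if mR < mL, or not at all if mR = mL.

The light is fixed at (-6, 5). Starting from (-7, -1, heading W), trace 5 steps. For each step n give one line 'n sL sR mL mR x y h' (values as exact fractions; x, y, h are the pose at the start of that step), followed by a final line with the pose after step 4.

n=0: pose=(-7,-1,W); sL=200/97, sR=8; mL=288/97, mR=-8; mL+mR=-488/97 → advance -1; mR−mL=-1064/97 → turn -1·90°
n=1: pose=(-6,-1,N); sL=100/9, sR=100/9; mL=0, mR=-100/9; mL+mR=-100/9 → advance -1; mR−mL=-100/9 → turn -1·90°
n=2: pose=(-6,-2,E); sL=8, sR=200/109; mL=-336/109, mR=-200/109; mL+mR=-536/109 → advance -1; mR−mL=136/109 → turn +1·90°
n=3: pose=(-7,-2,N); sL=25/4, sR=10; mL=15/8, mR=-10; mL+mR=-65/8 → advance -1; mR−mL=-95/8 → turn -1·90°
n=4: pose=(-7,-3,E); sL=200/29, sR=8/5; mL=-384/145, mR=-8/5; mL+mR=-616/145 → advance -1; mR−mL=152/145 → turn +1·90°

0 200/97 8 288/97 -8 -7 -1 W
1 100/9 100/9 0 -100/9 -6 -1 N
2 8 200/109 -336/109 -200/109 -6 -2 E
3 25/4 10 15/8 -10 -7 -2 N
4 200/29 8/5 -384/145 -8/5 -7 -3 E
final -8 -3 N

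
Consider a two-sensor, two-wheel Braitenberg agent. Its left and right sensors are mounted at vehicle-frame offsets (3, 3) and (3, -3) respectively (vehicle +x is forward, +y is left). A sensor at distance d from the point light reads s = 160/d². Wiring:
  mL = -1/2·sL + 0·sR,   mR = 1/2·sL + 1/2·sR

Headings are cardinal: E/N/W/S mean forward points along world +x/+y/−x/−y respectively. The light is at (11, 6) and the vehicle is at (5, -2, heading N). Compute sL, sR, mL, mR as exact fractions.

80/53 80/17 -40/53 2800/901

left sensor world pos  = (2, 1); dL² = 106
right sensor world pos = (8, 1); dR² = 34
sL = 160/106 = 80/53
sR = 160/34 = 80/17
mL = -1/2·sL + 0·sR = -40/53
mR = 1/2·sL + 1/2·sR = 2800/901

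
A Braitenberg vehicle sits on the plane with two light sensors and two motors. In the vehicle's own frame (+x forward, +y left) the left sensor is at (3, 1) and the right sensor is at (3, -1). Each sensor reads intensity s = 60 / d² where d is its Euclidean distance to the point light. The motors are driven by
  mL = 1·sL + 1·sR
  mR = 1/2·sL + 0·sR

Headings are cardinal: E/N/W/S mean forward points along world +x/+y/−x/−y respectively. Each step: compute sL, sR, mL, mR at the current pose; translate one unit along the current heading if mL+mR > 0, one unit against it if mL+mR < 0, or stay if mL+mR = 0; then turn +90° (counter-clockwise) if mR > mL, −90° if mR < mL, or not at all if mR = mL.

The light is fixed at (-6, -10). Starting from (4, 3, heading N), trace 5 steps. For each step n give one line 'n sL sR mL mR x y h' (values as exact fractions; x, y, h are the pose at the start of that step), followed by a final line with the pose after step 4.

n=0: pose=(4,3,N); sL=60/337, sR=60/377; mL=42840/127049, mR=30/337; mL+mR=54150/127049 → advance +1; mR−mL=-31530/127049 → turn -1·90°
n=1: pose=(4,4,E); sL=30/197, sR=30/169; mL=10980/33293, mR=15/197; mL+mR=13515/33293 → advance +1; mR−mL=-8445/33293 → turn -1·90°
n=2: pose=(5,4,S); sL=12/53, sR=60/221; mL=5832/11713, mR=6/53; mL+mR=7158/11713 → advance +1; mR−mL=-4506/11713 → turn -1·90°
n=3: pose=(5,3,W); sL=15/52, sR=3/13; mL=27/52, mR=15/104; mL+mR=69/104 → advance +1; mR−mL=-3/8 → turn -1·90°
n=4: pose=(4,3,N); sL=60/337, sR=60/377; mL=42840/127049, mR=30/337; mL+mR=54150/127049 → advance +1; mR−mL=-31530/127049 → turn -1·90°

0 60/337 60/377 42840/127049 30/337 4 3 N
1 30/197 30/169 10980/33293 15/197 4 4 E
2 12/53 60/221 5832/11713 6/53 5 4 S
3 15/52 3/13 27/52 15/104 5 3 W
4 60/337 60/377 42840/127049 30/337 4 3 N
final 4 4 E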